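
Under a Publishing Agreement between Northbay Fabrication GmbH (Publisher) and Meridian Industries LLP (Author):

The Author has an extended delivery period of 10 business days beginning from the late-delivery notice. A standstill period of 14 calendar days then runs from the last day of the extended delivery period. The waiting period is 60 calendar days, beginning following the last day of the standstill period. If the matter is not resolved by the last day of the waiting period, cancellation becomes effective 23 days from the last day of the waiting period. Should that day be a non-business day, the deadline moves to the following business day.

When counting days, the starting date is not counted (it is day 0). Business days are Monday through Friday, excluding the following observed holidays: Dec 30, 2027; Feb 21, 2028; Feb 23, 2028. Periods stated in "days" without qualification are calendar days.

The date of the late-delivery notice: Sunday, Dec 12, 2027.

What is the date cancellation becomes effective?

The last day of the extended delivery period: 10 business days after Sunday, Dec 12, 2027, skipping weekends — Dec 13, Dec 14, Dec 15, Dec 16, Dec 17, Dec 20, Dec 21, Dec 22, Dec 23, Dec 24 — lands on Friday, Dec 24, 2027.
The last day of the standstill period: 14 calendar days after Dec 24, 2027 is Jan 7, 2028.
The last day of the waiting period: 60 calendar days after Jan 7, 2028 is Mar 7, 2028.
The date cancellation becomes effective: Mar 7, 2028 + 23 days = Mar 30, 2028. Mar 30, 2028 is a Thursday and is not a listed holiday, so no roll-forward applies.

Mar 30, 2028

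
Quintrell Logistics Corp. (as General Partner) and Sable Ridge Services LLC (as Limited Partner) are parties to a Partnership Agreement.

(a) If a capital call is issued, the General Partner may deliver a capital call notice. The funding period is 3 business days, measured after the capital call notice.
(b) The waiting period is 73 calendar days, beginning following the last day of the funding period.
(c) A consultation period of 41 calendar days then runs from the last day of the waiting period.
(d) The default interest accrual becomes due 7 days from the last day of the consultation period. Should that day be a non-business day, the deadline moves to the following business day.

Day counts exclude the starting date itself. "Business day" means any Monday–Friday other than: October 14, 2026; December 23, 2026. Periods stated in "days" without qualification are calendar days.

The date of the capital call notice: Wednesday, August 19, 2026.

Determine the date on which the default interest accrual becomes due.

December 24, 2026

From Wednesday, August 19, 2026, 3 business days (Aug 20, Aug 21, Aug 24, skipping weekends) brings us to Monday, August 24, 2026, which is the last day of the funding period.
The last day of the waiting period: 73 calendar days after August 24, 2026 is November 5, 2026.
Adding 41 calendar days to November 5, 2026 gives December 16, 2026, which is the last day of the consultation period.
The date on which the default interest accrual becomes due: 7 calendar days after December 16, 2026 is December 23, 2026. That falls on Wednesday, a listed holiday, so it rolls to the next business day, Thursday, December 24, 2026.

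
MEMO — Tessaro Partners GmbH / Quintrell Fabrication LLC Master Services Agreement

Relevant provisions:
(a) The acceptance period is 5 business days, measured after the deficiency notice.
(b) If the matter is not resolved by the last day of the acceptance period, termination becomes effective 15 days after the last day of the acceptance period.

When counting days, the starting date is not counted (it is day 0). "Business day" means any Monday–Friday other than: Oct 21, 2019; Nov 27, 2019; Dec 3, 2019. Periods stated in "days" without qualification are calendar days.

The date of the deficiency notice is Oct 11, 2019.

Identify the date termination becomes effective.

The last day of the acceptance period: 5 business days after Friday, Oct 11, 2019, skipping weekends — Oct 14, Oct 15, Oct 16, Oct 17, Oct 18 — lands on Friday, Oct 18, 2019.
Adding 15 calendar days to Oct 18, 2019 gives Nov 2, 2019, which is the date termination becomes effective.

Nov 2, 2019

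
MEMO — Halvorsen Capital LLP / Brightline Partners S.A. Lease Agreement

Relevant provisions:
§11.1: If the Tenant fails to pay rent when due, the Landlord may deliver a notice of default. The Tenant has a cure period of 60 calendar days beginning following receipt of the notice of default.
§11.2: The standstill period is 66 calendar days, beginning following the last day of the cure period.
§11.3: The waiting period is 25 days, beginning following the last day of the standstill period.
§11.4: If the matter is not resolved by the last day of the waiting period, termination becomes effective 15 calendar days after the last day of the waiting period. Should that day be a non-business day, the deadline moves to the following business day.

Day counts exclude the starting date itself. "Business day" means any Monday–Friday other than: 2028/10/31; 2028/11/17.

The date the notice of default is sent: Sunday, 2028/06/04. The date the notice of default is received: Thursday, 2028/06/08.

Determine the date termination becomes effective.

2028/11/21

The last day of the cure period: 60 calendar days after 2028/06/08 is 2028/08/07.
Adding 66 calendar days to 2028/08/07 gives 2028/10/12, which is the last day of the standstill period.
The last day of the waiting period: 2028/10/12 + 25 days = 2028/11/06.
Adding 15 calendar days to 2028/11/06 gives 2028/11/21, which is the date termination becomes effective. 2028/11/21 is a Tuesday and is not a listed holiday, so no roll-forward applies.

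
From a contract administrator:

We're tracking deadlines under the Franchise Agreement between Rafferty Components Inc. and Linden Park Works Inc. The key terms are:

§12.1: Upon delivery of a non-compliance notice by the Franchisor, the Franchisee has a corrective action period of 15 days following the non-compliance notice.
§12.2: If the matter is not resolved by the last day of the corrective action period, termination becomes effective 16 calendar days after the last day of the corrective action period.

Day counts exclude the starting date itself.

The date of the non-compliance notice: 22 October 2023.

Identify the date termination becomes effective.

The last day of the corrective action period: 15 calendar days after 22 October 2023 is 6 November 2023.
Adding 16 calendar days to 6 November 2023 gives 22 November 2023, which is the date termination becomes effective.

22 November 2023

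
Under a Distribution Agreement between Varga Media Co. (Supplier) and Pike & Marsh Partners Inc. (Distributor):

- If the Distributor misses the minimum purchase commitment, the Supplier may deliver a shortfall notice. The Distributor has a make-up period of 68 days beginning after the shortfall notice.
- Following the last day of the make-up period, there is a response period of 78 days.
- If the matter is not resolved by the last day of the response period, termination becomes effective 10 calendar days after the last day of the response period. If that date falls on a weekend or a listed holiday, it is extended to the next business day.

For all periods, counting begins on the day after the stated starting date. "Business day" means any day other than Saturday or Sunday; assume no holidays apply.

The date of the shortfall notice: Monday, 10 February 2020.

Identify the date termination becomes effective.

15 July 2020

The last day of the make-up period: 68 calendar days after 10 February 2020 is 18 April 2020.
The last day of the response period: 18 April 2020 + 78 days = 5 July 2020.
Adding 10 calendar days to 5 July 2020 gives 15 July 2020, which is the date termination becomes effective. 15 July 2020 is a Wednesday, so no roll-forward applies.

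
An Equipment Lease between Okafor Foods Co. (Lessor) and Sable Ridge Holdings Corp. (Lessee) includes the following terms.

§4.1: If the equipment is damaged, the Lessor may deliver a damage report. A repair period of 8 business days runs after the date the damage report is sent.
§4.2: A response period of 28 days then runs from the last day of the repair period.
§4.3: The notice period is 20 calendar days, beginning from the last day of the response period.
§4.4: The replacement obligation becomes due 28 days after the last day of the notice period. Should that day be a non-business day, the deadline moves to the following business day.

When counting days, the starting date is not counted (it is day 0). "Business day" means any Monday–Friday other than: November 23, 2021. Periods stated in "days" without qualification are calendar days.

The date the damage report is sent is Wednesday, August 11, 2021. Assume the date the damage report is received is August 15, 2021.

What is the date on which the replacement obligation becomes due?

From Wednesday, August 11, 2021, 8 business days (Aug 12, Aug 13, Aug 16, Aug 17, Aug 18, Aug 19, Aug 20, Aug 23, skipping weekends) brings us to Monday, August 23, 2021, which is the last day of the repair period.
Adding 28 calendar days to August 23, 2021 gives September 20, 2021, which is the last day of the response period.
The last day of the notice period: September 20, 2021 + 20 days = October 10, 2021.
Adding 28 calendar days to October 10, 2021 gives November 7, 2021, which is the date on which the replacement obligation becomes due. That falls on a Sunday, so it rolls to the next business day, Monday, November 8, 2021.

November 8, 2021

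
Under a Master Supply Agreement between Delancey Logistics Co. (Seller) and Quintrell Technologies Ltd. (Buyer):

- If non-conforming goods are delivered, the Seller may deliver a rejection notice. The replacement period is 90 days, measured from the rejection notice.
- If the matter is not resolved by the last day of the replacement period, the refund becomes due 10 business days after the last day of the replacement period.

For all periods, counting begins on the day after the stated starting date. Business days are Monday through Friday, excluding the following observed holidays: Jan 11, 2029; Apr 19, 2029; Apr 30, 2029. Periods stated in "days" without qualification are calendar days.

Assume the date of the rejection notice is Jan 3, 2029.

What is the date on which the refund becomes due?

The last day of the replacement period: 90 calendar days after Jan 3, 2029 is Apr 3, 2029.
From Tuesday, Apr 3, 2029, 10 business days (Apr 4, Apr 5, Apr 6, Apr 9, Apr 10, Apr 11, Apr 12, Apr 13, Apr 16, Apr 17, skipping weekends) brings us to Tuesday, Apr 17, 2029, which is the date on which the refund becomes due.

Apr 17, 2029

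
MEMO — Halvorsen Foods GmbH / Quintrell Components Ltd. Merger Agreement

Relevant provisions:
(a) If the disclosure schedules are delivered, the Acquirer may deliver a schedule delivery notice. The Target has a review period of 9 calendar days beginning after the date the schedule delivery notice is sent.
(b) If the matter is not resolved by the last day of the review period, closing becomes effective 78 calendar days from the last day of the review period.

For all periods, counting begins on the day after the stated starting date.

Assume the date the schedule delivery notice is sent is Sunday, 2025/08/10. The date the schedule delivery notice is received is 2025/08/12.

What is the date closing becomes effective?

The last day of the review period: 9 calendar days after 2025/08/10 is 2025/08/19.
The date closing becomes effective: 2025/08/19 + 78 days = 2025/11/05.

2025/11/05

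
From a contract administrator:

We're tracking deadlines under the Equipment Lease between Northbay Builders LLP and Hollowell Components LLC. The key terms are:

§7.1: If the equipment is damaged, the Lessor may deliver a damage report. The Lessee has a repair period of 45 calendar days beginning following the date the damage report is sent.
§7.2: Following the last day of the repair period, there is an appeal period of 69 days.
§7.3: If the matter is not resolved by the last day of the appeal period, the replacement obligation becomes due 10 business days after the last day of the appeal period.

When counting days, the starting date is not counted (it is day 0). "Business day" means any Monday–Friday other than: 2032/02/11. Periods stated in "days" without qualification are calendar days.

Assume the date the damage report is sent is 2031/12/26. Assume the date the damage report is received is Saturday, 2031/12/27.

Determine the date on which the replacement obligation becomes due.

2032/04/30

The last day of the repair period: 2031/12/26 + 45 days = 2032/02/09.
The last day of the appeal period: 69 calendar days after 2032/02/09 is 2032/04/18.
From Sunday, 2032/04/18, 10 business days (Apr 19, Apr 20, Apr 21, Apr 22, Apr 23, Apr 26, Apr 27, Apr 28, Apr 29, Apr 30, skipping weekends) brings us to Friday, 2032/04/30, which is the date on which the replacement obligation becomes due.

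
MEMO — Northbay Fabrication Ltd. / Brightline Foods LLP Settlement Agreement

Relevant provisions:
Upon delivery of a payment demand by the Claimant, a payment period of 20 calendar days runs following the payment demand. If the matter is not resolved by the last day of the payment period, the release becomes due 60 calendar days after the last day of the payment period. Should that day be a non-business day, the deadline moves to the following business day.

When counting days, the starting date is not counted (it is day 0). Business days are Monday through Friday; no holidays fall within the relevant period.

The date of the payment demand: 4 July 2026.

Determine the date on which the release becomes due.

The last day of the payment period: 20 calendar days after 4 July 2026 is 24 July 2026.
The date on which the release becomes due: 60 calendar days after 24 July 2026 is 22 September 2026. 22 September 2026 is a Tuesday, so no roll-forward applies.

22 September 2026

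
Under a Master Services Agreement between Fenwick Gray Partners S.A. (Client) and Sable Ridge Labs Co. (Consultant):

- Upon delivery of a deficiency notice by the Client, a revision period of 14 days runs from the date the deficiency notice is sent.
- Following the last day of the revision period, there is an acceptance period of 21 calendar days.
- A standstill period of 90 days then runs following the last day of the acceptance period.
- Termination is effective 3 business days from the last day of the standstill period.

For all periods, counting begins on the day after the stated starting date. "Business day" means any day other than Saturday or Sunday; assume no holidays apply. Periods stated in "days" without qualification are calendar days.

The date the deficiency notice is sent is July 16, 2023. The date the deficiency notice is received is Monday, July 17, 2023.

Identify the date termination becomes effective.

November 22, 2023

Adding 14 calendar days to July 16, 2023 gives July 30, 2023, which is the last day of the revision period.
The last day of the acceptance period: July 30, 2023 + 21 days = August 20, 2023.
The last day of the standstill period: 90 calendar days after August 20, 2023 is November 18, 2023.
From Saturday, November 18, 2023, 3 business days (Nov 20, Nov 21, Nov 22, skipping weekends) brings us to Wednesday, November 22, 2023, which is the date termination becomes effective.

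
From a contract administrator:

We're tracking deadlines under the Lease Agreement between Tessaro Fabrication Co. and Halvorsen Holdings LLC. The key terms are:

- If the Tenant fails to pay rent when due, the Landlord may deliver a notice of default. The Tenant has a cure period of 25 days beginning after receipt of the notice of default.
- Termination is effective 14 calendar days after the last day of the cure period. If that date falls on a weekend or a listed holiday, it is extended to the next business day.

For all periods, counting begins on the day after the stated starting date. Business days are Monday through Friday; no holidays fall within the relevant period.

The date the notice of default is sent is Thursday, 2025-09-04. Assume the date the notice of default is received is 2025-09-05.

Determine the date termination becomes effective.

2025-10-14

The last day of the cure period: 2025-09-05 + 25 days = 2025-09-30.
Adding 14 calendar days to 2025-09-30 gives 2025-10-14, which is the date termination becomes effective. 2025-10-14 is a Tuesday, so no roll-forward applies.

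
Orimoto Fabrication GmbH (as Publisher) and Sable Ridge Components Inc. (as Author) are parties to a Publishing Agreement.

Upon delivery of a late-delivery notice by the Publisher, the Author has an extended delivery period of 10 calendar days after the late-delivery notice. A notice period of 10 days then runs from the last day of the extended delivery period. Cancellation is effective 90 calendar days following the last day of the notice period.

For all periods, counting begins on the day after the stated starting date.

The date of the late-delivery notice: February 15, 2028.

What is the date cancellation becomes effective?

June 4, 2028

The last day of the extended delivery period: February 15, 2028 + 10 days = February 25, 2028.
The last day of the notice period: 10 calendar days after February 25, 2028 is March 6, 2028.
Adding 90 calendar days to March 6, 2028 gives June 4, 2028, which is the date cancellation becomes effective.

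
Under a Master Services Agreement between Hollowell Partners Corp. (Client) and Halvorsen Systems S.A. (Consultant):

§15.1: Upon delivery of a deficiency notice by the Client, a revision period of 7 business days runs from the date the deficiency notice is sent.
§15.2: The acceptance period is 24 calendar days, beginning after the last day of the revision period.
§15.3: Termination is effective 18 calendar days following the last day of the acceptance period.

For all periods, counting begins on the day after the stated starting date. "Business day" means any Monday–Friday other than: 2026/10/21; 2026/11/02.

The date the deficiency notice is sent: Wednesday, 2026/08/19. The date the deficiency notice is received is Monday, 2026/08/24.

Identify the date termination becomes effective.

From Wednesday, 2026/08/19, 7 business days (Aug 20, Aug 21, Aug 24, Aug 25, Aug 26, Aug 27, Aug 28, skipping weekends) brings us to Friday, 2026/08/28, which is the last day of the revision period.
The last day of the acceptance period: 24 calendar days after 2026/08/28 is 2026/09/21.
The date termination becomes effective: 18 calendar days after 2026/09/21 is 2026/10/09.

2026/10/09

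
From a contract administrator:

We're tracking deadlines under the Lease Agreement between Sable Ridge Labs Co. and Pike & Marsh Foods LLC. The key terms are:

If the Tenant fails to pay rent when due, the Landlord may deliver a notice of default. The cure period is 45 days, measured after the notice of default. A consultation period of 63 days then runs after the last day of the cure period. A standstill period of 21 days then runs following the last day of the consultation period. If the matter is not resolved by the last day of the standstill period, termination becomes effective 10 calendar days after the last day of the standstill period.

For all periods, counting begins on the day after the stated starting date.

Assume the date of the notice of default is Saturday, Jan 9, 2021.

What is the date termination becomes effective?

May 28, 2021

The last day of the cure period: Jan 9, 2021 + 45 days = Feb 23, 2021.
The last day of the consultation period: 63 calendar days after Feb 23, 2021 is Apr 27, 2021.
The last day of the standstill period: 21 calendar days after Apr 27, 2021 is May 18, 2021.
The date termination becomes effective: May 18, 2021 + 10 days = May 28, 2021.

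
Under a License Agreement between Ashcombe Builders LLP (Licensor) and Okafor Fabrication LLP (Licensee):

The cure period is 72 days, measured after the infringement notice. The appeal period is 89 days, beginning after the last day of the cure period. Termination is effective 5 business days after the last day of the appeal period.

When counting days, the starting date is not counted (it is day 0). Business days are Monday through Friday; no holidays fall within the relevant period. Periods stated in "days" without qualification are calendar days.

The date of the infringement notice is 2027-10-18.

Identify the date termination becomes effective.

The last day of the cure period: 72 calendar days after 2027-10-18 is 2027-12-29.
Adding 89 calendar days to 2027-12-29 gives 2028-03-27, which is the last day of the appeal period.
The date termination becomes effective: 5 business days after Monday, 2028-03-27, skipping weekends — Mar 28, Mar 29, Mar 30, Mar 31, Apr 3 — lands on Monday, 2028-04-03.

2028-04-03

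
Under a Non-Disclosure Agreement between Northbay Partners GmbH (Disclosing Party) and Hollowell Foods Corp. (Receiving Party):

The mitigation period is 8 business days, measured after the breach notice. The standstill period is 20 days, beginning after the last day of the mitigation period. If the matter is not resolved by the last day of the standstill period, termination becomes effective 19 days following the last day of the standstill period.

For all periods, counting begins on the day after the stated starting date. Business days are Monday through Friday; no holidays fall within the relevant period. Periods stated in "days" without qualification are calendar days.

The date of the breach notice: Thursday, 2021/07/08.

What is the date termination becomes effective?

2021/08/28

From Thursday, 2021/07/08, 8 business days (Jul 9, Jul 12, Jul 13, Jul 14, Jul 15, Jul 16, Jul 19, Jul 20, skipping weekends) brings us to Tuesday, 2021/07/20, which is the last day of the mitigation period.
The last day of the standstill period: 20 calendar days after 2021/07/20 is 2021/08/09.
The date termination becomes effective: 2021/08/09 + 19 days = 2021/08/28.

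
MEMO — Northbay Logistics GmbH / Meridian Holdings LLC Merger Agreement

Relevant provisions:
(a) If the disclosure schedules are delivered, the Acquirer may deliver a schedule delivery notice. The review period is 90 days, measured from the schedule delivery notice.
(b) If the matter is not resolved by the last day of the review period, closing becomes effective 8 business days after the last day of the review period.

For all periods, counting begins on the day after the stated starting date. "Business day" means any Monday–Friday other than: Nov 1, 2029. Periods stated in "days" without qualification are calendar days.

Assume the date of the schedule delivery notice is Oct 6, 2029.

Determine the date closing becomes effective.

Jan 16, 2030

The last day of the review period: 90 calendar days after Oct 6, 2029 is Jan 4, 2030.
The date closing becomes effective: counting 8 business days from Friday, Jan 4, 2030 (Jan 7, Jan 8, Jan 9, Jan 10, Jan 11, Jan 14, Jan 15, Jan 16, skipping weekends) reaches Wednesday, Jan 16, 2030.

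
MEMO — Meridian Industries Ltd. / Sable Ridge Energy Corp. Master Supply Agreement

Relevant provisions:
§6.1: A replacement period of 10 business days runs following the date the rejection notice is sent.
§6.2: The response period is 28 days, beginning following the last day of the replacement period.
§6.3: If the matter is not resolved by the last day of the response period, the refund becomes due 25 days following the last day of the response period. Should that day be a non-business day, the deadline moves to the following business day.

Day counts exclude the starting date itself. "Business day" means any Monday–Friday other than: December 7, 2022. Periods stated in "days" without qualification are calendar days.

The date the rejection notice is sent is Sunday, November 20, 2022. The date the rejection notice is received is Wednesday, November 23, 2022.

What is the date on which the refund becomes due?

From Sunday, November 20, 2022, 10 business days (Nov 21, Nov 22, Nov 23, Nov 24, Nov 25, Nov 28, Nov 29, Nov 30, Dec 1, Dec 2, skipping weekends) brings us to Friday, December 2, 2022, which is the last day of the replacement period.
Adding 28 calendar days to December 2, 2022 gives December 30, 2022, which is the last day of the response period.
Adding 25 calendar days to December 30, 2022 gives January 24, 2023, which is the date on which the refund becomes due. January 24, 2023 is a Tuesday and is not a listed holiday, so no roll-forward applies.

January 24, 2023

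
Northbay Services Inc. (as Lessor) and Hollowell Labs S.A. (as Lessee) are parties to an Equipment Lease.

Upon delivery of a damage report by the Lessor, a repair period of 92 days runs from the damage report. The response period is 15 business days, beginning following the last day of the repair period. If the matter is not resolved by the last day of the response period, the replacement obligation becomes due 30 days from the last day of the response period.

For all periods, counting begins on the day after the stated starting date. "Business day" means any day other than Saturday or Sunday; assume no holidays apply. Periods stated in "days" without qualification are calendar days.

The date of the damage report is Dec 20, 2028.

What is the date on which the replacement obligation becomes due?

The last day of the repair period: 92 calendar days after Dec 20, 2028 is Mar 22, 2029.
From Thursday, Mar 22, 2029, 15 business days (Mar 23, Mar 26, Mar 27, Mar 28, …, Apr 10, Apr 11, Apr 12, skipping weekends) brings us to Thursday, Apr 12, 2029, which is the last day of the response period.
Adding 30 calendar days to Apr 12, 2029 gives May 12, 2029, which is the date on which the replacement obligation becomes due.

May 12, 2029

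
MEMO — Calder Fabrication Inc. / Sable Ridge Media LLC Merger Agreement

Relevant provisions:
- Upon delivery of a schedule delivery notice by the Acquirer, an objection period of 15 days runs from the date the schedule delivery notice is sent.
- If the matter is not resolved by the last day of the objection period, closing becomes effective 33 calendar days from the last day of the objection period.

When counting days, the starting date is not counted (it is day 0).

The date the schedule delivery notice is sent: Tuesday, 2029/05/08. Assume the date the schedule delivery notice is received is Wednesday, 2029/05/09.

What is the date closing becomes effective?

2029/06/25

Adding 15 calendar days to 2029/05/08 gives 2029/05/23, which is the last day of the objection period.
Adding 33 calendar days to 2029/05/23 gives 2029/06/25, which is the date closing becomes effective.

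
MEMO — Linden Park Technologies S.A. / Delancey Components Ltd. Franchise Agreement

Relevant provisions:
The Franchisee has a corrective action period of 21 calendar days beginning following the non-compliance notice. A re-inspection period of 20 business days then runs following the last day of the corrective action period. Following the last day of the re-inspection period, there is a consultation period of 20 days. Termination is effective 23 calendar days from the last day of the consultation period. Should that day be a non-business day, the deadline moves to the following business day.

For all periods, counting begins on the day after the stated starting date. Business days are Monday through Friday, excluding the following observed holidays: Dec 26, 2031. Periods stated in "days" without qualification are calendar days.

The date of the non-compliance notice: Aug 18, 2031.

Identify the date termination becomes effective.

Nov 18, 2031

The last day of the corrective action period: Aug 18, 2031 + 21 days = Sep 8, 2031.
The last day of the re-inspection period: counting 20 business days from Monday, Sep 8, 2031 (Sep 9, Sep 10, Sep 11, Sep 12, …, Oct 2, Oct 3, Oct 6, skipping weekends) reaches Monday, Oct 6, 2031.
The last day of the consultation period: Oct 6, 2031 + 20 days = Oct 26, 2031.
The date termination becomes effective: 23 calendar days after Oct 26, 2031 is Nov 18, 2031. Nov 18, 2031 is a Tuesday and is not a listed holiday, so no roll-forward applies.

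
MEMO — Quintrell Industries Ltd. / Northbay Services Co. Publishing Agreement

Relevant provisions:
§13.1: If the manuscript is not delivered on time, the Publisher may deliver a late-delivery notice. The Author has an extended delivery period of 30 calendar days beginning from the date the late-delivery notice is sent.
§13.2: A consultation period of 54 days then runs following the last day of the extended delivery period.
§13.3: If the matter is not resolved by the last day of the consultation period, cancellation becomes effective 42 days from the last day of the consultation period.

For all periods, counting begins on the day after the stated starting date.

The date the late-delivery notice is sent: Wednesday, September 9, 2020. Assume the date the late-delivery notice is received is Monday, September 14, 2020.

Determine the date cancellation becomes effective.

The last day of the extended delivery period: 30 calendar days after September 9, 2020 is October 9, 2020.
The last day of the consultation period: October 9, 2020 + 54 days = December 2, 2020.
The date cancellation becomes effective: December 2, 2020 + 42 days = January 13, 2021.

January 13, 2021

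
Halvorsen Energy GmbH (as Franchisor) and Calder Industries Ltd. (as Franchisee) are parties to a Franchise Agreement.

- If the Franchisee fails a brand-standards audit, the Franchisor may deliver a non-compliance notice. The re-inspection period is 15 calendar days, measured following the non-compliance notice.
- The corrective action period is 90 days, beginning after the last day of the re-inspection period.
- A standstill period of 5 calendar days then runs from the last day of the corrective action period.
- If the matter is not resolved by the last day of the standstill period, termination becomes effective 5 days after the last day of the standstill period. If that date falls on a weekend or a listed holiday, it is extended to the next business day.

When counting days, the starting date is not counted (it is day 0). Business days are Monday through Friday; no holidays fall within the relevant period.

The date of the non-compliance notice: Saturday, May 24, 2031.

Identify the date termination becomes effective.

September 16, 2031

Adding 15 calendar days to May 24, 2031 gives June 8, 2031, which is the last day of the re-inspection period.
The last day of the corrective action period: 90 calendar days after June 8, 2031 is September 6, 2031.
The last day of the standstill period: September 6, 2031 + 5 days = September 11, 2031.
The date termination becomes effective: 5 calendar days after September 11, 2031 is September 16, 2031. September 16, 2031 is a Tuesday, so no roll-forward applies.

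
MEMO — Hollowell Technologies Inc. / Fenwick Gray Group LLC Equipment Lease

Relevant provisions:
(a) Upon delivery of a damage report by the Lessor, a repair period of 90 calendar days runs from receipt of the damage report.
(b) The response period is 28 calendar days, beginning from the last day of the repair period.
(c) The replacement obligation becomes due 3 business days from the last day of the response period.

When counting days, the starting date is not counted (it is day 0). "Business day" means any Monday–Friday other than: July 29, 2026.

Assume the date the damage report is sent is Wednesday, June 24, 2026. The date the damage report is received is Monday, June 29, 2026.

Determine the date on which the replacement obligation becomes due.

October 28, 2026

Adding 90 calendar days to June 29, 2026 gives September 27, 2026, which is the last day of the repair period.
The last day of the response period: September 27, 2026 + 28 days = October 25, 2026.
The date on which the replacement obligation becomes due: 3 business days after Sunday, October 25, 2026, skipping weekends — Oct 26, Oct 27, Oct 28 — lands on Wednesday, October 28, 2026.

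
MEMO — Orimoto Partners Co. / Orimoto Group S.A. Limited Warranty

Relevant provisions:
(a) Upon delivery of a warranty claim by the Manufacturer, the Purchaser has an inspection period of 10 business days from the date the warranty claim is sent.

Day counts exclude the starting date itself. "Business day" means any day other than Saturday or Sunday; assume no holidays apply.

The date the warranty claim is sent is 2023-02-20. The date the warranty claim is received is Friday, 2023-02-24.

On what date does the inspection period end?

The last day of the inspection period: counting 10 business days from Monday, 2023-02-20 (Feb 21, Feb 22, Feb 23, Feb 24, Feb 27, Feb 28, Mar 1, Mar 2, Mar 3, Mar 6, skipping weekends) reaches Monday, 2023-03-06.

2023-03-06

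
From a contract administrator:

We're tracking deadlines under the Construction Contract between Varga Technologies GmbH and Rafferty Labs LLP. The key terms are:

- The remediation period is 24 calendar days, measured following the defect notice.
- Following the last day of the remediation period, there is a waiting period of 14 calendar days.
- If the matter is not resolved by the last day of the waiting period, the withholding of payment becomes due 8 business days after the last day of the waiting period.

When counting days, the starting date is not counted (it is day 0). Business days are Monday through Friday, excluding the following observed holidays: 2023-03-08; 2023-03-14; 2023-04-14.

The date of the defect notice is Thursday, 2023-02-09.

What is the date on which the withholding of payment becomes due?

2023-03-29

The last day of the remediation period: 2023-02-09 + 24 days = 2023-03-05.
The last day of the waiting period: 14 calendar days after 2023-03-05 is 2023-03-19.
From Sunday, 2023-03-19, 8 business days (Mar 20, Mar 21, Mar 22, Mar 23, Mar 24, Mar 27, Mar 28, Mar 29, skipping weekends) brings us to Wednesday, 2023-03-29, which is the date on which the withholding of payment becomes due.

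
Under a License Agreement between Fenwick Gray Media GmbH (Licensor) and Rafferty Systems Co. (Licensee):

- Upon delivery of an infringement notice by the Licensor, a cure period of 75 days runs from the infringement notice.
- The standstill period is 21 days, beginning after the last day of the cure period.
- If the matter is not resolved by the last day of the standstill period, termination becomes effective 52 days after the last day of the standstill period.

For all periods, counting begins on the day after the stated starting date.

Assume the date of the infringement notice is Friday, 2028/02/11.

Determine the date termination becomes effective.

2028/07/08

The last day of the cure period: 75 calendar days after 2028/02/11 is 2028/04/26.
The last day of the standstill period: 21 calendar days after 2028/04/26 is 2028/05/17.
The date termination becomes effective: 2028/05/17 + 52 days = 2028/07/08.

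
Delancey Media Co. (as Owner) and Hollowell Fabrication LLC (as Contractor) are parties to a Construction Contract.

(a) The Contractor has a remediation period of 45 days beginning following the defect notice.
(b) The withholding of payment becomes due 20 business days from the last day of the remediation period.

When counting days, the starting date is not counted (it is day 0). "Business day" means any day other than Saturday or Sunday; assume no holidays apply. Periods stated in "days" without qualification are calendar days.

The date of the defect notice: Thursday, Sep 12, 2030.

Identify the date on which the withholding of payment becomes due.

The last day of the remediation period: Sep 12, 2030 + 45 days = Oct 27, 2030.
The date on which the withholding of payment becomes due: counting 20 business days from Sunday, Oct 27, 2030 (Oct 28, Oct 29, Oct 30, Oct 31, …, Nov 20, Nov 21, Nov 22, skipping weekends) reaches Friday, Nov 22, 2030.

Nov 22, 2030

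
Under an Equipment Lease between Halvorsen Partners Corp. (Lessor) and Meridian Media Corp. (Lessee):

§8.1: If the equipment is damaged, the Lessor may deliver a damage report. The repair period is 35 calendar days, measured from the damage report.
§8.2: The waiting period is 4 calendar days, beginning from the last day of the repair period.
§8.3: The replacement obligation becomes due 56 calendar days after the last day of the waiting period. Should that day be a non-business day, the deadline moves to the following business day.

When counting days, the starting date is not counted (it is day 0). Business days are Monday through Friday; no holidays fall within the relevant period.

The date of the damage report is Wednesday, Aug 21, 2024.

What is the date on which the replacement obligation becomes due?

The last day of the repair period: Aug 21, 2024 + 35 days = Sep 25, 2024.
Adding 4 calendar days to Sep 25, 2024 gives Sep 29, 2024, which is the last day of the waiting period.
Adding 56 calendar days to Sep 29, 2024 gives Nov 24, 2024, which is the date on which the replacement obligation becomes due. That falls on a Sunday, so it rolls to the next business day, Monday, Nov 25, 2024.

Nov 25, 2024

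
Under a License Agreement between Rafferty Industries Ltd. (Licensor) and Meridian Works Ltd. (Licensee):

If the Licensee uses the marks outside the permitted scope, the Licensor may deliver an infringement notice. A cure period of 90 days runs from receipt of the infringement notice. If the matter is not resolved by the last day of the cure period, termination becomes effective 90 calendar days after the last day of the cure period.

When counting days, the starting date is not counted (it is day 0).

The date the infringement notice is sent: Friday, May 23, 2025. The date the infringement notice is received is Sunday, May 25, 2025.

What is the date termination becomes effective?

The last day of the cure period: May 25, 2025 + 90 days = Aug 23, 2025.
The date termination becomes effective: Aug 23, 2025 + 90 days = Nov 21, 2025.

Nov 21, 2025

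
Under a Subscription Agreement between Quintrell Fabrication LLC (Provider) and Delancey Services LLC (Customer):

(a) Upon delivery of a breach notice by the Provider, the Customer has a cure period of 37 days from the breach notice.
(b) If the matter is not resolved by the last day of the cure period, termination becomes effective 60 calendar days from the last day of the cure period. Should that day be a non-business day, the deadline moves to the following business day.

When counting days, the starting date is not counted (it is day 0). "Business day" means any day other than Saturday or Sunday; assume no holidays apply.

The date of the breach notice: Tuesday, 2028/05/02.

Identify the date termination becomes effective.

Adding 37 calendar days to 2028/05/02 gives 2028/06/08, which is the last day of the cure period.
Adding 60 calendar days to 2028/06/08 gives 2028/08/07, which is the date termination becomes effective. 2028/08/07 is a Monday, so no roll-forward applies.

2028/08/07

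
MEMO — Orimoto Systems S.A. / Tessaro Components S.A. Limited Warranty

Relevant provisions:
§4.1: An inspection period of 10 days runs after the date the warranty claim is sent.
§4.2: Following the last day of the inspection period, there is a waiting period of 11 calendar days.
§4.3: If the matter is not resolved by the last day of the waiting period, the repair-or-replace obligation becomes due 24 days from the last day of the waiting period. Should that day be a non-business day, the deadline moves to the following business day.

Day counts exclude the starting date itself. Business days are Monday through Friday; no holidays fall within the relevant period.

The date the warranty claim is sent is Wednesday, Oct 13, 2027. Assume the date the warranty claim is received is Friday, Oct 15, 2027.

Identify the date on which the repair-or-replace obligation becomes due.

Nov 29, 2027

Adding 10 calendar days to Oct 13, 2027 gives Oct 23, 2027, which is the last day of the inspection period.
Adding 11 calendar days to Oct 23, 2027 gives Nov 3, 2027, which is the last day of the waiting period.
The date on which the repair-or-replace obligation becomes due: 24 calendar days after Nov 3, 2027 is Nov 27, 2027. That falls on a Saturday, so it rolls to the next business day, Monday, Nov 29, 2027.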